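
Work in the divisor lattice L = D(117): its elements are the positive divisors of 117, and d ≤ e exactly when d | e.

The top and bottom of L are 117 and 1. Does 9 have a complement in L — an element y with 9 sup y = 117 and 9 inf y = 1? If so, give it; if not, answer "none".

13

Need y with 9 ∨ y = 117 and 9 ∧ y = 1.
Checking each element gives: 13.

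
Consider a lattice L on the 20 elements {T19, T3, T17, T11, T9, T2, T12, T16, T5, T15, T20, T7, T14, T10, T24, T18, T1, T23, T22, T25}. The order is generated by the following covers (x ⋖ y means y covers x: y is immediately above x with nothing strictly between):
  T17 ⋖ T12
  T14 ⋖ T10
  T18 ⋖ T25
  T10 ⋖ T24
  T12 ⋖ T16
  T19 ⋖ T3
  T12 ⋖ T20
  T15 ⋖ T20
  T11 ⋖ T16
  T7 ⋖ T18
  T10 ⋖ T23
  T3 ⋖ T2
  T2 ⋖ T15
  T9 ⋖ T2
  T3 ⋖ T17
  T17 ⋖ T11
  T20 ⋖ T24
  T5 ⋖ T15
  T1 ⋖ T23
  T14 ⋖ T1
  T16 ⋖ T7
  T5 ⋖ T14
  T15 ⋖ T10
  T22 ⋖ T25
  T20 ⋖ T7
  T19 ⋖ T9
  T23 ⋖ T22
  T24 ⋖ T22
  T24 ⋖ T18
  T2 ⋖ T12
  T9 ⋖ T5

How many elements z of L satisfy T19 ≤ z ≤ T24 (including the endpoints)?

The interval [T19, T24] = {T10, T12, T14, T15, T17, T19, T2, T20, T24, T3, T5, T9}, which has 12 elements.

12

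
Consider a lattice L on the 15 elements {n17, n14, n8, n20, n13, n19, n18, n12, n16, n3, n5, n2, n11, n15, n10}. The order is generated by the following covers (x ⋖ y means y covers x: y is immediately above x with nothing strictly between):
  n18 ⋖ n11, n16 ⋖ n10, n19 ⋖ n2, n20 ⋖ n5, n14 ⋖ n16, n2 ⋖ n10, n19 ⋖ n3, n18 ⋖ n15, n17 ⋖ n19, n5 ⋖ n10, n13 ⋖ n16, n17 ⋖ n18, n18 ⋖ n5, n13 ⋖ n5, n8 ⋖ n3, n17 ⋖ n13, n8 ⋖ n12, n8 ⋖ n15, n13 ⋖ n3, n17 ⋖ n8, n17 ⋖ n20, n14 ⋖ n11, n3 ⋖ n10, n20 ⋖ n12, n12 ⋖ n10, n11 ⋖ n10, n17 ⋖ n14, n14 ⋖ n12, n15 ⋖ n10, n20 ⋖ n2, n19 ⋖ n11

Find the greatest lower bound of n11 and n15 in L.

n18

Common lower bounds of {n11, n15}: n17, n18.
The greatest among these is n18.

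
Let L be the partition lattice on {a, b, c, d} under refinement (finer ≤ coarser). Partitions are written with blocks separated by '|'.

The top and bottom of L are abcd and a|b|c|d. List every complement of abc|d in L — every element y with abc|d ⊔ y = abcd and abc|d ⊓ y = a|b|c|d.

ad|b|c, a|bd|c, a|b|cd

Need y with abc|d ∨ y = abcd and abc|d ∧ y = a|b|c|d.
Checking each element gives: ad|b|c, a|bd|c, a|b|cd.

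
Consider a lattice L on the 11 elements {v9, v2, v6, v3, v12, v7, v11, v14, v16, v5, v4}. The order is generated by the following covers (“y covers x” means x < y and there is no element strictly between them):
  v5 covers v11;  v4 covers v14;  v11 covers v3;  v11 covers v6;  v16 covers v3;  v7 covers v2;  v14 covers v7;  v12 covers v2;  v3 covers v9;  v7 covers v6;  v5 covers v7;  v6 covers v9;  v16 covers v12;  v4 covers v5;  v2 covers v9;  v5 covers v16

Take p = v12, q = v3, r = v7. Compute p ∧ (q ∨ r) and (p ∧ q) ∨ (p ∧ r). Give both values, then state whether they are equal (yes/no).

q ∨ r = v5, so p ∧ (q ∨ r) = v12 ∧ v5 = v12.
p ∧ q = v9 and p ∧ r = v2, so (p ∧ q) ∨ (p ∧ r) = v9 ∨ v2 = v2.
Equal: no.

v12; v2; no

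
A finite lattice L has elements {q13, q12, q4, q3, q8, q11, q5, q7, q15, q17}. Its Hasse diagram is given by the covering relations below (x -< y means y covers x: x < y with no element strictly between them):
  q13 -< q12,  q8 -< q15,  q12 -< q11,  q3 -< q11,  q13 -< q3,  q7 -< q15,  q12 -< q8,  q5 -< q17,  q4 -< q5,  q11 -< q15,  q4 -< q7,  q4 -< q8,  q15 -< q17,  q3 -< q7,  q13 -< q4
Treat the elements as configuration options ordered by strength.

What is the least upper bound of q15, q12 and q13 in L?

Common upper bounds of {q15, q12, q13}: q15, q17.
The least among these is q15.

q15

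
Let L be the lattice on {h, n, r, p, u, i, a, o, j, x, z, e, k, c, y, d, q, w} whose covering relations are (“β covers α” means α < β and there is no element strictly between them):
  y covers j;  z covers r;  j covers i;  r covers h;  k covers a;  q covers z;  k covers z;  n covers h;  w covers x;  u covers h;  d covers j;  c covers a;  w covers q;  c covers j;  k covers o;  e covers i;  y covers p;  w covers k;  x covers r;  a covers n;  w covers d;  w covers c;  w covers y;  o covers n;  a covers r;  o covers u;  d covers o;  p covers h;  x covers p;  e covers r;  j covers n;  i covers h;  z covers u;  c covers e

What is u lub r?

Common upper bounds of {u, r}: k, q, w, z.
The least among these is z.

z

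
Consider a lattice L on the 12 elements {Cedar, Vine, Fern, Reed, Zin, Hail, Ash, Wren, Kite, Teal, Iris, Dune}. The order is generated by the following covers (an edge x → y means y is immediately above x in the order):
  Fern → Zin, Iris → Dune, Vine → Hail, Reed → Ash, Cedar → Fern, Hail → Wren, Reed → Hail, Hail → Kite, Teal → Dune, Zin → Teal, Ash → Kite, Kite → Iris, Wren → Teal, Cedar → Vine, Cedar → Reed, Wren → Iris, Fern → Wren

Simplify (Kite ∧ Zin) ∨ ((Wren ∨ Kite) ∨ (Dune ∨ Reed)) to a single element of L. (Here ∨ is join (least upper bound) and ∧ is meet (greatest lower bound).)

Kite ∧ Zin = Cedar
Wren ∨ Kite = Iris
Dune ∨ Reed = Dune
Iris ∨ Dune = Dune
Cedar ∨ Dune = Dune

Dune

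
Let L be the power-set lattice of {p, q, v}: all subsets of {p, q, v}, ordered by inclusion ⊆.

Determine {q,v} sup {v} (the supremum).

{q,v}

Under ⊆, join is union: {q,v} ∪ {v} = {q,v}.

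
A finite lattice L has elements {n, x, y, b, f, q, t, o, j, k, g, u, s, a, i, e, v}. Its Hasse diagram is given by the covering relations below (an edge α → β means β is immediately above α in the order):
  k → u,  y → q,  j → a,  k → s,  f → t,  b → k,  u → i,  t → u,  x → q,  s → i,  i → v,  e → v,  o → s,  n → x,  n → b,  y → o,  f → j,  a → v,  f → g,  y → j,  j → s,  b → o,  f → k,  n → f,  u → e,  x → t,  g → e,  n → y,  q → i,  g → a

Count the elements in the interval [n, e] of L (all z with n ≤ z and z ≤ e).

9

The interval [n, e] = {b, e, f, g, k, n, t, u, x}, which has 9 elements.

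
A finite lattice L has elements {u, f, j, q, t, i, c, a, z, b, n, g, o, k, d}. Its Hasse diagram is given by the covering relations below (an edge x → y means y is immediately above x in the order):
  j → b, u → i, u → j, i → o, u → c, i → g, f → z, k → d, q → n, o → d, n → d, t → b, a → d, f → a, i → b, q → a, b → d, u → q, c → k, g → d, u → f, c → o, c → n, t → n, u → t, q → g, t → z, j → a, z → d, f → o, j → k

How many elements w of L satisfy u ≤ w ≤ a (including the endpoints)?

The interval [u, a] = {a, f, j, q, u}, which has 5 elements.

5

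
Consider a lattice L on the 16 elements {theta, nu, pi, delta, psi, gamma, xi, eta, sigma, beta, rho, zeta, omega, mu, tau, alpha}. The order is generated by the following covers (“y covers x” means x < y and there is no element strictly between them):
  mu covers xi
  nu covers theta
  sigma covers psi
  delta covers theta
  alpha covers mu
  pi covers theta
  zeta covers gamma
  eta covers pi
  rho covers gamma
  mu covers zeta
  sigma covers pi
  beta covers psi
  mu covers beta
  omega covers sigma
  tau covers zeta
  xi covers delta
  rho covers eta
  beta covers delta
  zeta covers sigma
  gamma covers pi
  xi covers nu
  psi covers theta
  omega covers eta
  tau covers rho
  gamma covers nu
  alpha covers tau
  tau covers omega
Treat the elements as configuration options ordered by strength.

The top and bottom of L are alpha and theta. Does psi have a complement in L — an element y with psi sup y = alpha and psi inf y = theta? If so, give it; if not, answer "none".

For every candidate y, either psi ∨ y ≠ alpha or psi ∧ y ≠ theta; no complement exists.

none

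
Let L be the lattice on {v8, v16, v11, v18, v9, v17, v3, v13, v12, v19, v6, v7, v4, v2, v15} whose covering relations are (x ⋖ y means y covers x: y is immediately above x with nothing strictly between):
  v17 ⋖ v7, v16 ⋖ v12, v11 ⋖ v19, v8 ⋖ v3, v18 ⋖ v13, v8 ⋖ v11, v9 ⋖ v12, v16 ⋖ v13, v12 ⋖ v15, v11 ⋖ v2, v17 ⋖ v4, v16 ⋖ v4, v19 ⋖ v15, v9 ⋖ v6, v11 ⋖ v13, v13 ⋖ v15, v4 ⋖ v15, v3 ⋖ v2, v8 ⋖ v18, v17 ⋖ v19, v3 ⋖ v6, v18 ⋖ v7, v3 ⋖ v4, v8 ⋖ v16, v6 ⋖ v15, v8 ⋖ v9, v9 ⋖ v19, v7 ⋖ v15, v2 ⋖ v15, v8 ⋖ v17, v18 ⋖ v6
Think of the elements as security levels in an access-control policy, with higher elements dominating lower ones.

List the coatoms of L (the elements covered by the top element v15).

v12, v13, v19, v2, v4, v6, v7

The coatoms are exactly the elements covered by v15: v12, v13, v19, v2, v4, v6, v7.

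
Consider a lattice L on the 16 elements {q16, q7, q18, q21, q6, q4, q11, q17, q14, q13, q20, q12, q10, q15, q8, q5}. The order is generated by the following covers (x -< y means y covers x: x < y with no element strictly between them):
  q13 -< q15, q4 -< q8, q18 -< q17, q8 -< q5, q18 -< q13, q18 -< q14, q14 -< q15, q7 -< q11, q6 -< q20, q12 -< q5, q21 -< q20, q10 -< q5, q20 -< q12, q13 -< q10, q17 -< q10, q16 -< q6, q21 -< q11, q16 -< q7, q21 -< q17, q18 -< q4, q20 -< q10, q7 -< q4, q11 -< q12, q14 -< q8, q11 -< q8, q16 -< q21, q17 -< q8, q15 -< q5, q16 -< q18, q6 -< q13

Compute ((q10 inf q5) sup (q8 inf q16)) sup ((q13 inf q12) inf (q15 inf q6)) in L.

q10 ∧ q5 = q10
q8 ∧ q16 = q16
q10 ∨ q16 = q10
q13 ∧ q12 = q6
q15 ∧ q6 = q6
q6 ∧ q6 = q6
q10 ∨ q6 = q10

q10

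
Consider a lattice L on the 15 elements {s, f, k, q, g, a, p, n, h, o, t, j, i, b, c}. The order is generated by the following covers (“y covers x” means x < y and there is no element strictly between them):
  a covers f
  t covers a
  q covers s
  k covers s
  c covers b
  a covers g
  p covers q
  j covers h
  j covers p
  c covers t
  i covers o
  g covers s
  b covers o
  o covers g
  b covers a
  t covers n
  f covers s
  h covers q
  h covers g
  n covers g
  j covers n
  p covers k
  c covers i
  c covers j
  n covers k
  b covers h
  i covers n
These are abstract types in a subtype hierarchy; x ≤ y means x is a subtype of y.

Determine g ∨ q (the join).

h

Common upper bounds of {g, q}: b, c, h, j.
The least among these is h.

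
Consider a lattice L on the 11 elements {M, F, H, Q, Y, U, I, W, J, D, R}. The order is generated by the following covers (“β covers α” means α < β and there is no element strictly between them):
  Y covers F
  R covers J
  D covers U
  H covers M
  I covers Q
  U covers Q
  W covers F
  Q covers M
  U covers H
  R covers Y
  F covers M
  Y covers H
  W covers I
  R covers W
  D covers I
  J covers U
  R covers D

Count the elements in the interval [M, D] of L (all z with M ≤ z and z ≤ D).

6

The interval [M, D] = {D, H, I, M, Q, U}, which has 6 elements.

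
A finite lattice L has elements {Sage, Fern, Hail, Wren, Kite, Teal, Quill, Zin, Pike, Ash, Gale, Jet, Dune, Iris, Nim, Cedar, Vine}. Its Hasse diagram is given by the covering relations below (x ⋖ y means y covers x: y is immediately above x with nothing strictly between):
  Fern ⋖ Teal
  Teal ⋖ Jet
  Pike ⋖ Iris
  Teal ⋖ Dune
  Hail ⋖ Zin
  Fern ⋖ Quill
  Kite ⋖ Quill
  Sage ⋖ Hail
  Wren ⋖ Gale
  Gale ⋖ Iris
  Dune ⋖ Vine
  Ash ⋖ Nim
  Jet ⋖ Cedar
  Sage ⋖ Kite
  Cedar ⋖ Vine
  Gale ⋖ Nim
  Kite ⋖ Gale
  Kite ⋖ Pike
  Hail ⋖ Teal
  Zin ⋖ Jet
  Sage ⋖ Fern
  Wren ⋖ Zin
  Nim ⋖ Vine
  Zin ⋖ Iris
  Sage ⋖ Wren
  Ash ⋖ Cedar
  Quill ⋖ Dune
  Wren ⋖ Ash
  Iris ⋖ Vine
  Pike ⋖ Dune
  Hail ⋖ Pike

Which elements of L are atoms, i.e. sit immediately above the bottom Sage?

Fern, Hail, Kite, Wren

The atoms are exactly the elements that cover Sage: Fern, Hail, Kite, Wren.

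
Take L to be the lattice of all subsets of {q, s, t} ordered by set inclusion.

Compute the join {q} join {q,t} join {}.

{q,t}

Common upper bounds of {{q}, {q,t}, {}}: {q,s,t}, {q,t}.
The least among these is {q,t}.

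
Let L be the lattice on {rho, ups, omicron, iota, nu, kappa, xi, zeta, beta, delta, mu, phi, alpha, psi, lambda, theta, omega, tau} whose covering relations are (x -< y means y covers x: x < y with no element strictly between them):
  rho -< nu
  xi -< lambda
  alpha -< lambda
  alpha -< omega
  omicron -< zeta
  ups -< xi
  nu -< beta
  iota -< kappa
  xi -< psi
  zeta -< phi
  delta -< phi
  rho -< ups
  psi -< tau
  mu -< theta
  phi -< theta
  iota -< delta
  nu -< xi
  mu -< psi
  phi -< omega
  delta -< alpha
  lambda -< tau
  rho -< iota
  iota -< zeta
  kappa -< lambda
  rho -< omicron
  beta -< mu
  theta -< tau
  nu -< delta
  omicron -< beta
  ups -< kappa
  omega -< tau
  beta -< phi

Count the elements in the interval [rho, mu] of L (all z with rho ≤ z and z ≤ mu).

The interval [rho, mu] = {beta, mu, nu, omicron, rho}, which has 5 elements.

5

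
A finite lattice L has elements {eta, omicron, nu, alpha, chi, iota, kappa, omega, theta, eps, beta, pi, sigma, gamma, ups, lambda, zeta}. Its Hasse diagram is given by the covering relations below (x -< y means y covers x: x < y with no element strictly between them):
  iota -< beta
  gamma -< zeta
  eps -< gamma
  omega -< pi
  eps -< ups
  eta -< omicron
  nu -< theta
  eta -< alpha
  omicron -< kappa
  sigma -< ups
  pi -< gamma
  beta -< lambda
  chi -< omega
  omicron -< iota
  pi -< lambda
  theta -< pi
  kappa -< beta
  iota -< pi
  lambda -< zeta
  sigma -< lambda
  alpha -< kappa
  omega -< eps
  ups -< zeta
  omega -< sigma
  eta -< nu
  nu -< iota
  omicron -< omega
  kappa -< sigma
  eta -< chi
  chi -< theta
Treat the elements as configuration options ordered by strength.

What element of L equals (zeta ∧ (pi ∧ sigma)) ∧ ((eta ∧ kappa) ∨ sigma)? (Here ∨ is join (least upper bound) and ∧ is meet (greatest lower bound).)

pi ∧ sigma = omega
zeta ∧ omega = omega
eta ∧ kappa = eta
eta ∨ sigma = sigma
omega ∧ sigma = omega

omega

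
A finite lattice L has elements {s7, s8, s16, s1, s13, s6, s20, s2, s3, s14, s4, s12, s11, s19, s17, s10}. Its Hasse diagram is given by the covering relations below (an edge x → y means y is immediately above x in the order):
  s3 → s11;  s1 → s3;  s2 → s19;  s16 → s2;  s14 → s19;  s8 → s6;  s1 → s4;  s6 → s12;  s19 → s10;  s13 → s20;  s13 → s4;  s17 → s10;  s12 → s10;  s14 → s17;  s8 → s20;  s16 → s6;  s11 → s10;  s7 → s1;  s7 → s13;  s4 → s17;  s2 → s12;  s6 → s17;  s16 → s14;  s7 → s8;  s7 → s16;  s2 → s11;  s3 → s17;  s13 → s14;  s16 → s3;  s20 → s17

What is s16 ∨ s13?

Common upper bounds of {s16, s13}: s10, s14, s17, s19.
The least among these is s14.

s14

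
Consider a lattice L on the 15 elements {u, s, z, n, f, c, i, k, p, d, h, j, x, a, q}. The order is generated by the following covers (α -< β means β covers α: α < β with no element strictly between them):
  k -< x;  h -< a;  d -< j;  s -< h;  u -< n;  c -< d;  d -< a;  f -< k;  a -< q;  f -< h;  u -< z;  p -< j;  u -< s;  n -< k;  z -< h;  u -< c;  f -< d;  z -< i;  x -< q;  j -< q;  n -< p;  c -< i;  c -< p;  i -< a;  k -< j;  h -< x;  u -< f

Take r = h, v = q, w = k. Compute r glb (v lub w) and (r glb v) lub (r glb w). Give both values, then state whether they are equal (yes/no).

v lub w = q, so r glb (v lub w) = h glb q = h.
r glb v = h and r glb w = f, so (r glb v) lub (r glb w) = h lub f = h.
Equal: yes.

h; h; yes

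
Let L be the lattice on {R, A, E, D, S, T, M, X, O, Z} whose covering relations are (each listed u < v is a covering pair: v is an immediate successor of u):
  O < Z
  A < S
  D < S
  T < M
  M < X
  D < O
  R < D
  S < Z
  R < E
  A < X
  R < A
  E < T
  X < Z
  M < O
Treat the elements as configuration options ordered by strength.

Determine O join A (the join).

Z

Common upper bounds of {O, A}: Z.
The least among these is Z.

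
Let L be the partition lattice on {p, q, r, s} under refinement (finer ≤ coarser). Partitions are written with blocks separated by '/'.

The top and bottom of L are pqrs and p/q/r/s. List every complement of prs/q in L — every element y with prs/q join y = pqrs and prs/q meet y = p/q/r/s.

p/qr/s, p/qs/r, pq/r/s

Need y with prs/q ∨ y = pqrs and prs/q ∧ y = p/q/r/s.
Checking each element gives: p/qr/s, p/qs/r, pq/r/s.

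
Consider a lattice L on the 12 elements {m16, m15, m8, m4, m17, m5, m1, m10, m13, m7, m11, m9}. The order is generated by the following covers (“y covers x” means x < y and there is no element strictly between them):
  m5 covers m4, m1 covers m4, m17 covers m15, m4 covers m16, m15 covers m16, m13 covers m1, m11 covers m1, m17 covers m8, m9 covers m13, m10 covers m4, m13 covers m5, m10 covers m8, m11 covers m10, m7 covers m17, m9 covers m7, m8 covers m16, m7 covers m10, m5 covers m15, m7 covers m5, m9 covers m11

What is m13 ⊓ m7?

m5

Common lower bounds of {m13, m7}: m15, m16, m4, m5.
The greatest among these is m5.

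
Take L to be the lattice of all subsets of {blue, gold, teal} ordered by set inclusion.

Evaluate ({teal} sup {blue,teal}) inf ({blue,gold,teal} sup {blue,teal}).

{blue,teal}

{teal} ∨ {blue,teal} = {blue,teal}
{blue,gold,teal} ∨ {blue,teal} = {blue,gold,teal}
{blue,teal} ∧ {blue,gold,teal} = {blue,teal}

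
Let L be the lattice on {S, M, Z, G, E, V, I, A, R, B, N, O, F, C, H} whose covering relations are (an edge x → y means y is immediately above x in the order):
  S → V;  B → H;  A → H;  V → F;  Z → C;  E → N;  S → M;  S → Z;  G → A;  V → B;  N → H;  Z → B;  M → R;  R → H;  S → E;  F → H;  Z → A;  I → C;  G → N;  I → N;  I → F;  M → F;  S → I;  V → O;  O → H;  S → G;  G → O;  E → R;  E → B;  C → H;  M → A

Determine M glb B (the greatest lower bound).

Common lower bounds of {M, B}: S.
The greatest among these is S.

S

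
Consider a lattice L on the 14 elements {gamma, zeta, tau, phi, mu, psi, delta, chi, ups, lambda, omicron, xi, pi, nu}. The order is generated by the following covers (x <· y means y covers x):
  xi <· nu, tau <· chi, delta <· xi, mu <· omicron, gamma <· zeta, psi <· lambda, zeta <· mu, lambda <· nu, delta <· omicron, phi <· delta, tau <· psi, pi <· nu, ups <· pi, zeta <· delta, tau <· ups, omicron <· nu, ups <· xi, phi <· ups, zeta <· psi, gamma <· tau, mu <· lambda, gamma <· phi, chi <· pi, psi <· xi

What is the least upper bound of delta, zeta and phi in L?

delta

Common upper bounds of {delta, zeta, phi}: delta, nu, omicron, xi.
The least among these is delta.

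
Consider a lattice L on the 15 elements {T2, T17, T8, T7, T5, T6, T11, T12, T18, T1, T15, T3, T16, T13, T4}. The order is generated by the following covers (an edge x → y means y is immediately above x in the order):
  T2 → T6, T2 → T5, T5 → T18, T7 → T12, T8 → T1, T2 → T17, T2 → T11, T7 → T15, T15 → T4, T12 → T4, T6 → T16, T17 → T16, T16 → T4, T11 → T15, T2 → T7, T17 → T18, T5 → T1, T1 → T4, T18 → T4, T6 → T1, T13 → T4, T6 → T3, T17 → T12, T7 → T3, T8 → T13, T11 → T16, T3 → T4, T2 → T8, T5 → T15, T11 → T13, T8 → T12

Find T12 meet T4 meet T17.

Common lower bounds of {T12, T4, T17}: T17, T2.
The greatest among these is T17.

T17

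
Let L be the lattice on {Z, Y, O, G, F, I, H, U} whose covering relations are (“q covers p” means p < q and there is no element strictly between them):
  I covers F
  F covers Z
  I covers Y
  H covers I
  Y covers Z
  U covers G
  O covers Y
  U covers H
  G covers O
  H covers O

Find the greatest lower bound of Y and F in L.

Z

Common lower bounds of {Y, F}: Z.
The greatest among these is Z.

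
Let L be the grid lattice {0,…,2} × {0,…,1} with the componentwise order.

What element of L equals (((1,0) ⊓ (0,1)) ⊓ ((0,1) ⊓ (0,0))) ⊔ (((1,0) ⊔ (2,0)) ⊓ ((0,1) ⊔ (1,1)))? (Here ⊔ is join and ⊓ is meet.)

(1,0)

(1,0) ∧ (0,1) = (0,0)
(0,1) ∧ (0,0) = (0,0)
(0,0) ∧ (0,0) = (0,0)
(1,0) ∨ (2,0) = (2,0)
(0,1) ∨ (1,1) = (1,1)
(2,0) ∧ (1,1) = (1,0)
(0,0) ∨ (1,0) = (1,0)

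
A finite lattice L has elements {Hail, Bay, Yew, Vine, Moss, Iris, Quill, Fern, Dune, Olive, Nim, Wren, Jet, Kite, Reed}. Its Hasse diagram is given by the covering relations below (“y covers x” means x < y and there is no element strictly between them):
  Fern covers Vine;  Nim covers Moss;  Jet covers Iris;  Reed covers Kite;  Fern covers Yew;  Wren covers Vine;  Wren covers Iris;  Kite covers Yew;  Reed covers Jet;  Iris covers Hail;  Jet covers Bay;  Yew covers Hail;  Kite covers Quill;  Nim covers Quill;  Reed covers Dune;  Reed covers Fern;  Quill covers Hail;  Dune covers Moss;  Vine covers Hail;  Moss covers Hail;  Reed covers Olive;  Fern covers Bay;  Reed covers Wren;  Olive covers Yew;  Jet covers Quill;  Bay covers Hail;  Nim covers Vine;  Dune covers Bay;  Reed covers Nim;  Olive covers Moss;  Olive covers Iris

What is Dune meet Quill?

Common lower bounds of {Dune, Quill}: Hail.
The greatest among these is Hail.

Hail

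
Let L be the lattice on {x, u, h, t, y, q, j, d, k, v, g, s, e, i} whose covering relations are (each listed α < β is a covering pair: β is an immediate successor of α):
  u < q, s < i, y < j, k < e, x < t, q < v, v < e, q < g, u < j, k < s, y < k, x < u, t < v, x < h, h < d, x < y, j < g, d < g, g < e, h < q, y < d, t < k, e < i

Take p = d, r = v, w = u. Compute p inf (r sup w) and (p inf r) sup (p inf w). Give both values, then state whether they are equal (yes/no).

h; h; yes

r sup w = v, so p inf (r sup w) = d inf v = h.
p inf r = h and p inf w = x, so (p inf r) sup (p inf w) = h sup x = h.
Equal: yes.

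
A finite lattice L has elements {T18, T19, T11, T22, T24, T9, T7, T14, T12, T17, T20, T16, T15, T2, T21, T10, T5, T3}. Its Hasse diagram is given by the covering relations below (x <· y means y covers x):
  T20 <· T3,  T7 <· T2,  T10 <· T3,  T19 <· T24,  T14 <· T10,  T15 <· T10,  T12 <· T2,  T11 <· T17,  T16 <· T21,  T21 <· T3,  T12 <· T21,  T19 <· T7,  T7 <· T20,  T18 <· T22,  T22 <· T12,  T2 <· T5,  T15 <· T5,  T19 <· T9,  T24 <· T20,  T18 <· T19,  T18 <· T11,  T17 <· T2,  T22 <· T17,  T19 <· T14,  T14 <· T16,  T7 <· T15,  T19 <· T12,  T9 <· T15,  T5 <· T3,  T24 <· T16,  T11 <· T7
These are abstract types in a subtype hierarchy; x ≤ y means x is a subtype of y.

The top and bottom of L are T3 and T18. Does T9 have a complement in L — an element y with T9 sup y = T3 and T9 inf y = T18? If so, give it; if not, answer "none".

For every candidate y, either T9 ∨ y ≠ T3 or T9 ∧ y ≠ T18; no complement exists.

none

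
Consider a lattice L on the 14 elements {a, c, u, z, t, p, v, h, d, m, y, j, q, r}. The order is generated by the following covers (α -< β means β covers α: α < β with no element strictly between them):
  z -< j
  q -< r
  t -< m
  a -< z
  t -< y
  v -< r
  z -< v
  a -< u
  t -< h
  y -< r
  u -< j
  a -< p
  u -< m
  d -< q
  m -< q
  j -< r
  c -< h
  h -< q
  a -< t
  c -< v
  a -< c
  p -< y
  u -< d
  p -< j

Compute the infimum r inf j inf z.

Common lower bounds of {r, j, z}: a, z.
The greatest among these is z.

z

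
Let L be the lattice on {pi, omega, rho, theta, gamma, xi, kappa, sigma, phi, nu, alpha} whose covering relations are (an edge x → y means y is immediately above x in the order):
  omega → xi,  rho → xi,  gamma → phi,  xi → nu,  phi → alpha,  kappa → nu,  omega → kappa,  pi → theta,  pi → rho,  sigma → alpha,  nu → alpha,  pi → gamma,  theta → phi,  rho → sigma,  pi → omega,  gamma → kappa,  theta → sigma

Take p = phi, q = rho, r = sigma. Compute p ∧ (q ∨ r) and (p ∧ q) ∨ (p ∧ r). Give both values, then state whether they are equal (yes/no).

theta; theta; yes

q ∨ r = sigma, so p ∧ (q ∨ r) = phi ∧ sigma = theta.
p ∧ q = pi and p ∧ r = theta, so (p ∧ q) ∨ (p ∧ r) = pi ∨ theta = theta.
Equal: yes.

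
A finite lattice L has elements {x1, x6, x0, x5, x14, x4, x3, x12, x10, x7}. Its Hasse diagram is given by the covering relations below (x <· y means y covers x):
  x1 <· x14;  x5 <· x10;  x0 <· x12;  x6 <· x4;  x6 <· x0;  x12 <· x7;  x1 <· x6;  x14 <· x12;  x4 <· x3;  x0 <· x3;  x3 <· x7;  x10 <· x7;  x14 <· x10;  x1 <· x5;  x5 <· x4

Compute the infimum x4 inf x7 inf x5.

Common lower bounds of {x4, x7, x5}: x1, x5.
The greatest among these is x5.

x5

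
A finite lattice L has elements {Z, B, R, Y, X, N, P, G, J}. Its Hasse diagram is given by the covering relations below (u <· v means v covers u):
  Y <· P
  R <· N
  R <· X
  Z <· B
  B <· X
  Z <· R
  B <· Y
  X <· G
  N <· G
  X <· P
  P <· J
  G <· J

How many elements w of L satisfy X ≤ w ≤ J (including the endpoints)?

The interval [X, J] = {G, J, P, X}, which has 4 elements.

4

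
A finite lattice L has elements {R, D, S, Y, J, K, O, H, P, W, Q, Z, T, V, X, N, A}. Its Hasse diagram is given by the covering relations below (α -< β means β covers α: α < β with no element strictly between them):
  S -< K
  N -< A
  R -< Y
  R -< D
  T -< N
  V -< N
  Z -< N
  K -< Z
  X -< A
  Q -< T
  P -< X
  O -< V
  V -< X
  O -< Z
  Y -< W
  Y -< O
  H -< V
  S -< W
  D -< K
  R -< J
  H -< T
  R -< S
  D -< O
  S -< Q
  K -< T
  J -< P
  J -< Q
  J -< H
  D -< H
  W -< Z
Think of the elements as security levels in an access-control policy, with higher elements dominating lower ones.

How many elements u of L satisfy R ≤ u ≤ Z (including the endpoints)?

8

The interval [R, Z] = {D, K, O, R, S, W, Y, Z}, which has 8 elements.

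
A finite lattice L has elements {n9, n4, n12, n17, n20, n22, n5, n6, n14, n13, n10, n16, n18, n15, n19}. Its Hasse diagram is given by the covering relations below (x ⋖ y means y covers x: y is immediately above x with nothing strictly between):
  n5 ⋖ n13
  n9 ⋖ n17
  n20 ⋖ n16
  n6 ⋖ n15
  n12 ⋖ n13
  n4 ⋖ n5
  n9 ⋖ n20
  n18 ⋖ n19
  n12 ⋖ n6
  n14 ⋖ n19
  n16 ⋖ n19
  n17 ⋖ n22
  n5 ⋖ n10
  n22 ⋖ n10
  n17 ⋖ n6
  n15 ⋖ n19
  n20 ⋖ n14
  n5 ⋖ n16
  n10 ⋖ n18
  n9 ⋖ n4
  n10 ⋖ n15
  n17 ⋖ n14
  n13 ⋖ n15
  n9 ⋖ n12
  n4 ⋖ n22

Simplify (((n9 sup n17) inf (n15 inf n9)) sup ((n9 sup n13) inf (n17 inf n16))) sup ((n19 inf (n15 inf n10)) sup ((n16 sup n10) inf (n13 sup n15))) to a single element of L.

n9 ∨ n17 = n17
n15 ∧ n9 = n9
n17 ∧ n9 = n9
n9 ∨ n13 = n13
n17 ∧ n16 = n9
n13 ∧ n9 = n9
n9 ∨ n9 = n9
n15 ∧ n10 = n10
n19 ∧ n10 = n10
n16 ∨ n10 = n19
n13 ∨ n15 = n15
n19 ∧ n15 = n15
n10 ∨ n15 = n15
n9 ∨ n15 = n15

n15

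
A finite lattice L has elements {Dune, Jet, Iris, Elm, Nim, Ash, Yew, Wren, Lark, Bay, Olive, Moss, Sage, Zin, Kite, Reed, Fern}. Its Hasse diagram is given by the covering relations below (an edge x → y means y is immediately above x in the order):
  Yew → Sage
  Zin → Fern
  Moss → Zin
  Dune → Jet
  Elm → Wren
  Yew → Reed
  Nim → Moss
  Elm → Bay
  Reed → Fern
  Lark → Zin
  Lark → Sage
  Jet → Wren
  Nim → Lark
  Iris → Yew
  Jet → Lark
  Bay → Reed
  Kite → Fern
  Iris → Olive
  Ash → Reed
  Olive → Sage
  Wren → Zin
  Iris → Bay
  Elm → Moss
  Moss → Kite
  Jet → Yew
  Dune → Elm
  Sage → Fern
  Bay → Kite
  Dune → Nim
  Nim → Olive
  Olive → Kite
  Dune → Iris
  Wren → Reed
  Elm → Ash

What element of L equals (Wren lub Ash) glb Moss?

Wren ∨ Ash = Reed
Reed ∧ Moss = Elm

Elm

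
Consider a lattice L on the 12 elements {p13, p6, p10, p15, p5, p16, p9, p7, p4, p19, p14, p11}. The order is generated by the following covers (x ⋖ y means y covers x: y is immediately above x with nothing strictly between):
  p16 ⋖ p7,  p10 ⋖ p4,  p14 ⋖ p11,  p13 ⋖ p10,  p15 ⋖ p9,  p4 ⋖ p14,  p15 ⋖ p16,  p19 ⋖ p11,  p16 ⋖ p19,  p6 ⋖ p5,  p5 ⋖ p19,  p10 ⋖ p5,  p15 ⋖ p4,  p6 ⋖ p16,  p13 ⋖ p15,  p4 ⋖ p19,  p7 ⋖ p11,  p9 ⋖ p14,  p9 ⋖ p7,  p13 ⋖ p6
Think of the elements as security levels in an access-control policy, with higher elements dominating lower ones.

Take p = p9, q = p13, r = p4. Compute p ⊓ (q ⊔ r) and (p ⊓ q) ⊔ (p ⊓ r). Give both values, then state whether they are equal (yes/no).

q ⊔ r = p4, so p ⊓ (q ⊔ r) = p9 ⊓ p4 = p15.
p ⊓ q = p13 and p ⊓ r = p15, so (p ⊓ q) ⊔ (p ⊓ r) = p13 ⊔ p15 = p15.
Equal: yes.

p15; p15; yes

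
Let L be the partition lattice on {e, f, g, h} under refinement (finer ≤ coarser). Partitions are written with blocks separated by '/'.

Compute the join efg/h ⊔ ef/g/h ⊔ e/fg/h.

efg/h

The join of efg/h, ef/g/h, e/fg/h merges any blocks that overlap across the partitions, giving efg/h.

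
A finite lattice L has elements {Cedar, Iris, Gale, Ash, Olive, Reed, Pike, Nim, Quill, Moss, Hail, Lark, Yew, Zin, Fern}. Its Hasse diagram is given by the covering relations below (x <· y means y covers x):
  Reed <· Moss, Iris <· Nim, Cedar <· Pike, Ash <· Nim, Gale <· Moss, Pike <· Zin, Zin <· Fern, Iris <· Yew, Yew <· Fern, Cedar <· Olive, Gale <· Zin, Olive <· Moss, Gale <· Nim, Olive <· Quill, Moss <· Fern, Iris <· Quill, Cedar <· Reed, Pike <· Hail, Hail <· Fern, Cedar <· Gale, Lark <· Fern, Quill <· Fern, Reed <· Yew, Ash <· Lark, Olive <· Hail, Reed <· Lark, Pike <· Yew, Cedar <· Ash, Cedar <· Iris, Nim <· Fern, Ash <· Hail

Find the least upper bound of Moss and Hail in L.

Fern

Common upper bounds of {Moss, Hail}: Fern.
The least among these is Fern.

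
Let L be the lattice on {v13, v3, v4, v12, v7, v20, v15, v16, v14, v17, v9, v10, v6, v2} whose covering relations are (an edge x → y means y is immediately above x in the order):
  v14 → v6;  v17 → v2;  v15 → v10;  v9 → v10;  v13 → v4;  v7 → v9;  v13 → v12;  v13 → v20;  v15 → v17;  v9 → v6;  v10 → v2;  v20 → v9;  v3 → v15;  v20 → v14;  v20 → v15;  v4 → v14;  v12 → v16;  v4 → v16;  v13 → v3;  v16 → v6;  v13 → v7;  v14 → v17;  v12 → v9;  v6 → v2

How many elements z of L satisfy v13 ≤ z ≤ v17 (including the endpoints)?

The interval [v13, v17] = {v13, v14, v15, v17, v20, v3, v4}, which has 7 elements.

7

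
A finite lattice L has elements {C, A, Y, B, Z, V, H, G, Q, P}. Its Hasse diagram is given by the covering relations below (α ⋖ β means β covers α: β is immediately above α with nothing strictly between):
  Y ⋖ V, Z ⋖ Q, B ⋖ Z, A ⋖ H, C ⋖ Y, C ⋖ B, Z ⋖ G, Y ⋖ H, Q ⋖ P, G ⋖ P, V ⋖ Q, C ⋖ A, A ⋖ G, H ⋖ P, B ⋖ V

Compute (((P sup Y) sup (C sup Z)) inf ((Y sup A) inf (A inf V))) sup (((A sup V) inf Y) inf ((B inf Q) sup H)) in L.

Y

P ∨ Y = P
C ∨ Z = Z
P ∨ Z = P
Y ∨ A = H
A ∧ V = C
H ∧ C = C
P ∧ C = C
A ∨ V = P
P ∧ Y = Y
B ∧ Q = B
B ∨ H = P
Y ∧ P = Y
C ∨ Y = Y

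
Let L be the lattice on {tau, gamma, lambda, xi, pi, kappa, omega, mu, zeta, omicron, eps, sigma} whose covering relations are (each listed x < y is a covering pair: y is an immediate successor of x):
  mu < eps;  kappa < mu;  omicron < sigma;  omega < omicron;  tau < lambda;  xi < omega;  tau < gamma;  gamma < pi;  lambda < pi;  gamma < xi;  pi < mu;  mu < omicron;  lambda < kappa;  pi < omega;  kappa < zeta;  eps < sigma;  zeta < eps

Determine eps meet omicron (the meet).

mu

Common lower bounds of {eps, omicron}: gamma, kappa, lambda, mu, pi, tau.
The greatest among these is mu.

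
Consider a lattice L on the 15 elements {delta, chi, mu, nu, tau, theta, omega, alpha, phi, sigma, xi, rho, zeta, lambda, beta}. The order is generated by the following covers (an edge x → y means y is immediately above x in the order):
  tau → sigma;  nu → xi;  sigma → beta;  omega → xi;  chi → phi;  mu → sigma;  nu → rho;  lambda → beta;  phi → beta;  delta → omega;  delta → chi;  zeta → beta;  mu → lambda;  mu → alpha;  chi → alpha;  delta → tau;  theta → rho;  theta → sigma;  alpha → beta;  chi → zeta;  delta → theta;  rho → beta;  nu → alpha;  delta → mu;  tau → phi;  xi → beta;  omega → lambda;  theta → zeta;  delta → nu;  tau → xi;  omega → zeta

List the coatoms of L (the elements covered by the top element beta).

The coatoms are exactly the elements covered by beta: alpha, lambda, phi, rho, sigma, xi, zeta.

alpha, lambda, phi, rho, sigma, xi, zeta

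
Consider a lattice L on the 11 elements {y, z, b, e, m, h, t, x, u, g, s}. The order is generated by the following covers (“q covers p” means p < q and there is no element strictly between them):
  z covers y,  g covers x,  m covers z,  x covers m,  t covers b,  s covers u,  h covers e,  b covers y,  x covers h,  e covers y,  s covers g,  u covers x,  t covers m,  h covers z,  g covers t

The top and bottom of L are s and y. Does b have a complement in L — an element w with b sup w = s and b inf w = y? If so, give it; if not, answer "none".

u

Need w with b ∨ w = s and b ∧ w = y.
Checking each element gives: u.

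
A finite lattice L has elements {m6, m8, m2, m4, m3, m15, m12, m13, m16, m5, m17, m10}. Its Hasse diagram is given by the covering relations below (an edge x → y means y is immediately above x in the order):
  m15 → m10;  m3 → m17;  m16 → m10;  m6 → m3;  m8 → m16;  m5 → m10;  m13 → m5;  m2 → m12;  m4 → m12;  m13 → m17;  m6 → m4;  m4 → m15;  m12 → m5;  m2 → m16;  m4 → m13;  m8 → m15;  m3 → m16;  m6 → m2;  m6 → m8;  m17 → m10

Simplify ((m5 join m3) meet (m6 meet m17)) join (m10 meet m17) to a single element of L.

m5 ∨ m3 = m10
m6 ∧ m17 = m6
m10 ∧ m6 = m6
m10 ∧ m17 = m17
m6 ∨ m17 = m17

m17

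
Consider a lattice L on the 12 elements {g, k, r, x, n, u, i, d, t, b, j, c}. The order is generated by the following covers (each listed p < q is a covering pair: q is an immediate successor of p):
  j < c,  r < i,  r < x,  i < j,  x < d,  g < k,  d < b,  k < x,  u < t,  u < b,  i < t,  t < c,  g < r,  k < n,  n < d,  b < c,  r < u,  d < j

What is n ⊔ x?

d

Common upper bounds of {n, x}: b, c, d, j.
The least among these is d.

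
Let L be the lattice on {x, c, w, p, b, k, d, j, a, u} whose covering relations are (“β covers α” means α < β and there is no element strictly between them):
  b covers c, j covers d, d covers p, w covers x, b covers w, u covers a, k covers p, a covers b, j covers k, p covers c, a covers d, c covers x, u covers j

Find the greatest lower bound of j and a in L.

d

Common lower bounds of {j, a}: c, d, p, x.
The greatest among these is d.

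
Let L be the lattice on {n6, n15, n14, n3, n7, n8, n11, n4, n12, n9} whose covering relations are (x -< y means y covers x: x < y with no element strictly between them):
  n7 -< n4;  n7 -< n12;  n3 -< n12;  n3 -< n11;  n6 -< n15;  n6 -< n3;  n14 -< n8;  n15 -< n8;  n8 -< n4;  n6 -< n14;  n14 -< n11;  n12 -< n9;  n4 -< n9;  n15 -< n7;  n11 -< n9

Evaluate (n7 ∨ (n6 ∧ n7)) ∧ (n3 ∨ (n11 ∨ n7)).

n7

n6 ∧ n7 = n6
n7 ∨ n6 = n7
n11 ∨ n7 = n9
n3 ∨ n9 = n9
n7 ∧ n9 = n7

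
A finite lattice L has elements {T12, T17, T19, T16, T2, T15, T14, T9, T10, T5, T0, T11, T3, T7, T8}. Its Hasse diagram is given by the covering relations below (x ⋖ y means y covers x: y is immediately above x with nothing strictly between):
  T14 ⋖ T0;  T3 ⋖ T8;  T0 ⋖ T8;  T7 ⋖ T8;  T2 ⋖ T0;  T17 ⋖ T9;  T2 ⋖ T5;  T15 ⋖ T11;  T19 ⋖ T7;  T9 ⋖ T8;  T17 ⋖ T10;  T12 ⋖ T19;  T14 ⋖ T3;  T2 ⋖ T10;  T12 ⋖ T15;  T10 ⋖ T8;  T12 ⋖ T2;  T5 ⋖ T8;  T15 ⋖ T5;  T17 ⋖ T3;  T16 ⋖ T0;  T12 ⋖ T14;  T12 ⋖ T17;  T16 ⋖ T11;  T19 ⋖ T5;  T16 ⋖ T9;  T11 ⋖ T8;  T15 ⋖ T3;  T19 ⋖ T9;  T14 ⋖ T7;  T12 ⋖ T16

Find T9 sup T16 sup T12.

T9

Common upper bounds of {T9, T16, T12}: T8, T9.
The least among these is T9.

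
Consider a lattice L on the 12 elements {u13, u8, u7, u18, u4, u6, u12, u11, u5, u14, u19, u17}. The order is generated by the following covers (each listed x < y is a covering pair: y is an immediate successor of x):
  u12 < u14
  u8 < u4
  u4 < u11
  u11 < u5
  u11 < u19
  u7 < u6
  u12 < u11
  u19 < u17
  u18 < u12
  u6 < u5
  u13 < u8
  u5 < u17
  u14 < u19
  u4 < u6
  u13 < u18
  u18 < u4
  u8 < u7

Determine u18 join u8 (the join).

u4

Common upper bounds of {u18, u8}: u11, u17, u19, u4, u5, u6.
The least among these is u4.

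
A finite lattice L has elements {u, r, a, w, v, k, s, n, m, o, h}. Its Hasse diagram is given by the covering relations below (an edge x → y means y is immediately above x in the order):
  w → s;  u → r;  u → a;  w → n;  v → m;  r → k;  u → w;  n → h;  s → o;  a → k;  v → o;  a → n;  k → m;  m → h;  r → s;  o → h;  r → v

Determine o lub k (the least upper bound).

Common upper bounds of {o, k}: h.
The least among these is h.

h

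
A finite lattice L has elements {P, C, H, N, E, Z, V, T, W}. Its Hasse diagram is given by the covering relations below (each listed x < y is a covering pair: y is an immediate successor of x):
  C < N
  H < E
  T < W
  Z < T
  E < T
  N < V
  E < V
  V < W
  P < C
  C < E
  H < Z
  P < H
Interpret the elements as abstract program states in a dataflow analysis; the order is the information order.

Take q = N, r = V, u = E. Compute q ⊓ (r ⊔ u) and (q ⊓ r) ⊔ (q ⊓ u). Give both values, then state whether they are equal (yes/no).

r ⊔ u = V, so q ⊓ (r ⊔ u) = N ⊓ V = N.
q ⊓ r = N and q ⊓ u = C, so (q ⊓ r) ⊔ (q ⊓ u) = N ⊔ C = N.
Equal: yes.

N; N; yes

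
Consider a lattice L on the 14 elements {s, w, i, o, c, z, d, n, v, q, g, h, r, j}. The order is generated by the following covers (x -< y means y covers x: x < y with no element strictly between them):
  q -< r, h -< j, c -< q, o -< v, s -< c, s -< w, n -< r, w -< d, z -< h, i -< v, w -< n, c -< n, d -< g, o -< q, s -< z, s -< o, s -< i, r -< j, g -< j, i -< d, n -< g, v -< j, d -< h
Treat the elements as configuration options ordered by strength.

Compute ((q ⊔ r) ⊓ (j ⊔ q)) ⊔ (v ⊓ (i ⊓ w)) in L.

r

q ∨ r = r
j ∨ q = j
r ∧ j = r
i ∧ w = s
v ∧ s = s
r ∨ s = r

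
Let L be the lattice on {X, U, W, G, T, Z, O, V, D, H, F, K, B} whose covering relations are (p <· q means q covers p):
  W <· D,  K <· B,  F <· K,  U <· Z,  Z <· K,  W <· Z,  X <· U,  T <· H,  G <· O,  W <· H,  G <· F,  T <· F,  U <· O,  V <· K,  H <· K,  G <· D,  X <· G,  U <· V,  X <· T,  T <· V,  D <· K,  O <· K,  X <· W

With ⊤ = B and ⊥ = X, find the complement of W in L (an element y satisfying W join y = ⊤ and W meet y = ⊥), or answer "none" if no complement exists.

none

For every candidate y, either W ∨ y ≠ B or W ∧ y ≠ X; no complement exists.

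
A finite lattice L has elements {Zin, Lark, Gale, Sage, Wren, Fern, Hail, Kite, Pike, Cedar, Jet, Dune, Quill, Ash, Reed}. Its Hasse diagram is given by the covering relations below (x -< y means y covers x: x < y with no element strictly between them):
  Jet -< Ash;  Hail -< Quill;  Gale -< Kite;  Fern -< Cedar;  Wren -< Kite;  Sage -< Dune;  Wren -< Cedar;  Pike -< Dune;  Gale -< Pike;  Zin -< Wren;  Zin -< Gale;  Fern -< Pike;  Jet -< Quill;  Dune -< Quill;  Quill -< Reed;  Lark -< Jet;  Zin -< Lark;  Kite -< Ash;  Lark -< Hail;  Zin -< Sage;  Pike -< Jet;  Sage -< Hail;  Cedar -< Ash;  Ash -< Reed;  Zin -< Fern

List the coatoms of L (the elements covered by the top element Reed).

Ash, Quill

The coatoms are exactly the elements covered by Reed: Ash, Quill.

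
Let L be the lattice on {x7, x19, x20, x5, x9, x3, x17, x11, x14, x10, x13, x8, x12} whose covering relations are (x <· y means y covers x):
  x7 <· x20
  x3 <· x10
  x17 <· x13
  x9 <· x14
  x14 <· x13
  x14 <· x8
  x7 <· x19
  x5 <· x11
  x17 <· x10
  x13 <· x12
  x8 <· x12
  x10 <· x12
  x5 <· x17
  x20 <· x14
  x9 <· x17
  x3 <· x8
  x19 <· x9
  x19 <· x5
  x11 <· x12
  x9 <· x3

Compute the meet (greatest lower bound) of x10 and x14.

Common lower bounds of {x10, x14}: x19, x7, x9.
The greatest among these is x9.

x9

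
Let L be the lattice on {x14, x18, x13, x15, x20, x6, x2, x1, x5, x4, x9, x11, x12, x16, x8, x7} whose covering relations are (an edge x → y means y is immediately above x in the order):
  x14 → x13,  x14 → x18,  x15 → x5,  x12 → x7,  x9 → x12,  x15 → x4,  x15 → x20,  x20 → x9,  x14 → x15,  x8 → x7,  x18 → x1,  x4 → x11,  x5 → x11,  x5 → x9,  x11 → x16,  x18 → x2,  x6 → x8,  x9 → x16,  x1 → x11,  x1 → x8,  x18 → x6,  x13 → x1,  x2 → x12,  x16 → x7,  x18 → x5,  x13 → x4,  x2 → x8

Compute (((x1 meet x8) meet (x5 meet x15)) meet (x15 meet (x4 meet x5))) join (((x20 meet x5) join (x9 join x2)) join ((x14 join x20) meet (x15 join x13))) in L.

x12

x1 ∧ x8 = x1
x5 ∧ x15 = x15
x1 ∧ x15 = x14
x4 ∧ x5 = x15
x15 ∧ x15 = x15
x14 ∧ x15 = x14
x20 ∧ x5 = x15
x9 ∨ x2 = x12
x15 ∨ x12 = x12
x14 ∨ x20 = x20
x15 ∨ x13 = x4
x20 ∧ x4 = x15
x12 ∨ x15 = x12
x14 ∨ x12 = x12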